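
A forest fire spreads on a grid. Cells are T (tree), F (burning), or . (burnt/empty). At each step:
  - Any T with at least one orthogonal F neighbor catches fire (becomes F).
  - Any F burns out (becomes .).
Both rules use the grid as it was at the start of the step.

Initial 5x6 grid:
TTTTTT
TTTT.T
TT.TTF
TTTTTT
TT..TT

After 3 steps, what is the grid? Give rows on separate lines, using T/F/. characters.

Step 1: 3 trees catch fire, 1 burn out
  TTTTTT
  TTTT.F
  TT.TF.
  TTTTTF
  TT..TT
Step 2: 4 trees catch fire, 3 burn out
  TTTTTF
  TTTT..
  TT.F..
  TTTTF.
  TT..TF
Step 3: 4 trees catch fire, 4 burn out
  TTTTF.
  TTTF..
  TT....
  TTTF..
  TT..F.

TTTTF.
TTTF..
TT....
TTTF..
TT..F.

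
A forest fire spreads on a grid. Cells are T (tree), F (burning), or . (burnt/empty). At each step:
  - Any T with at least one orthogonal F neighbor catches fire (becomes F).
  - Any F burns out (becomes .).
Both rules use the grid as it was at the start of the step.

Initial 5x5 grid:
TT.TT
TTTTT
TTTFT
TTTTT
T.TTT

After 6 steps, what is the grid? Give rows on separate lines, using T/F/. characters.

Step 1: 4 trees catch fire, 1 burn out
  TT.TT
  TTTFT
  TTF.F
  TTTFT
  T.TTT
Step 2: 7 trees catch fire, 4 burn out
  TT.FT
  TTF.F
  TF...
  TTF.F
  T.TFT
Step 3: 6 trees catch fire, 7 burn out
  TT..F
  TF...
  F....
  TF...
  T.F.F
Step 4: 3 trees catch fire, 6 burn out
  TF...
  F....
  .....
  F....
  T....
Step 5: 2 trees catch fire, 3 burn out
  F....
  .....
  .....
  .....
  F....
Step 6: 0 trees catch fire, 2 burn out
  .....
  .....
  .....
  .....
  .....

.....
.....
.....
.....
.....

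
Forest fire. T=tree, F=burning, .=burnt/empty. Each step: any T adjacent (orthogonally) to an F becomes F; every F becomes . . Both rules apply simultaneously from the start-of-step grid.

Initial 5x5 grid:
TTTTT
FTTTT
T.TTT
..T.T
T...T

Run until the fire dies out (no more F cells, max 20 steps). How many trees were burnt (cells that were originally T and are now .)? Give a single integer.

Step 1: +3 fires, +1 burnt (F count now 3)
Step 2: +2 fires, +3 burnt (F count now 2)
Step 3: +3 fires, +2 burnt (F count now 3)
Step 4: +4 fires, +3 burnt (F count now 4)
Step 5: +2 fires, +4 burnt (F count now 2)
Step 6: +1 fires, +2 burnt (F count now 1)
Step 7: +1 fires, +1 burnt (F count now 1)
Step 8: +0 fires, +1 burnt (F count now 0)
Fire out after step 8
Initially T: 17, now '.': 24
Total burnt (originally-T cells now '.'): 16

Answer: 16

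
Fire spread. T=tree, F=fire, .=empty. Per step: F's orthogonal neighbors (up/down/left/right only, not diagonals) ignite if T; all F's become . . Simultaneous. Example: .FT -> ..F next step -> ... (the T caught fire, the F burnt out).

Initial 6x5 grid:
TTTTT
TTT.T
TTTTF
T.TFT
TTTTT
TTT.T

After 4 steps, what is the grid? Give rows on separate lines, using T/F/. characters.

Step 1: 5 trees catch fire, 2 burn out
  TTTTT
  TTT.F
  TTTF.
  T.F.F
  TTTFT
  TTT.T
Step 2: 4 trees catch fire, 5 burn out
  TTTTF
  TTT..
  TTF..
  T....
  TTF.F
  TTT.T
Step 3: 6 trees catch fire, 4 burn out
  TTTF.
  TTF..
  TF...
  T....
  TF...
  TTF.F
Step 4: 5 trees catch fire, 6 burn out
  TTF..
  TF...
  F....
  T....
  F....
  TF...

TTF..
TF...
F....
T....
F....
TF...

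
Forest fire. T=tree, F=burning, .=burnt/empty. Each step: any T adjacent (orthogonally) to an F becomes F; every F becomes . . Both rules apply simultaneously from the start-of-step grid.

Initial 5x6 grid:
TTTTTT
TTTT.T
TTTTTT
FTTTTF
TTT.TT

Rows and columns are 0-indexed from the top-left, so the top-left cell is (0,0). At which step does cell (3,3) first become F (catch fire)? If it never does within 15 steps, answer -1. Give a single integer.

Step 1: cell (3,3)='T' (+6 fires, +2 burnt)
Step 2: cell (3,3)='F' (+8 fires, +6 burnt)
  -> target ignites at step 2
Step 3: cell (3,3)='.' (+6 fires, +8 burnt)
Step 4: cell (3,3)='.' (+4 fires, +6 burnt)
Step 5: cell (3,3)='.' (+2 fires, +4 burnt)
Step 6: cell (3,3)='.' (+0 fires, +2 burnt)
  fire out at step 6

2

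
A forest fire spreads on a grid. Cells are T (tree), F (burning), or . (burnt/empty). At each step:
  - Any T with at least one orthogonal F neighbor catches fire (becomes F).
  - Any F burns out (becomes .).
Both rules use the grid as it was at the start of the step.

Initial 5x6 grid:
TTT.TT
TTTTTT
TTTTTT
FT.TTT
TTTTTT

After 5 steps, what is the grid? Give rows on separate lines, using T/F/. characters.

Step 1: 3 trees catch fire, 1 burn out
  TTT.TT
  TTTTTT
  FTTTTT
  .F.TTT
  FTTTTT
Step 2: 3 trees catch fire, 3 burn out
  TTT.TT
  FTTTTT
  .FTTTT
  ...TTT
  .FTTTT
Step 3: 4 trees catch fire, 3 burn out
  FTT.TT
  .FTTTT
  ..FTTT
  ...TTT
  ..FTTT
Step 4: 4 trees catch fire, 4 burn out
  .FT.TT
  ..FTTT
  ...FTT
  ...TTT
  ...FTT
Step 5: 5 trees catch fire, 4 burn out
  ..F.TT
  ...FTT
  ....FT
  ...FTT
  ....FT

..F.TT
...FTT
....FT
...FTT
....FT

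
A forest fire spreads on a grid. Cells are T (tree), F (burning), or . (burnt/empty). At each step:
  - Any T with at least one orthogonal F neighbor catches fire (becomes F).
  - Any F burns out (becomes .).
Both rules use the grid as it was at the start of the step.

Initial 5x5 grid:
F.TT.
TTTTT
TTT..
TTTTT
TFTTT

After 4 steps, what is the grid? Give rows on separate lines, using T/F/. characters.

Step 1: 4 trees catch fire, 2 burn out
  ..TT.
  FTTTT
  TTT..
  TFTTT
  F.FTT
Step 2: 6 trees catch fire, 4 burn out
  ..TT.
  .FTTT
  FFT..
  F.FTT
  ...FT
Step 3: 4 trees catch fire, 6 burn out
  ..TT.
  ..FTT
  ..F..
  ...FT
  ....F
Step 4: 3 trees catch fire, 4 burn out
  ..FT.
  ...FT
  .....
  ....F
  .....

..FT.
...FT
.....
....F
.....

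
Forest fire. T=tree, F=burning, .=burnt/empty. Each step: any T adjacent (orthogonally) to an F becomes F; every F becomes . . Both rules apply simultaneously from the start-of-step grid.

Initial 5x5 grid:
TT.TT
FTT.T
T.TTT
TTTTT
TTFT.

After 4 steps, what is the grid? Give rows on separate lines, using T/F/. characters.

Step 1: 6 trees catch fire, 2 burn out
  FT.TT
  .FT.T
  F.TTT
  TTFTT
  TF.F.
Step 2: 7 trees catch fire, 6 burn out
  .F.TT
  ..F.T
  ..FTT
  FF.FT
  F....
Step 3: 2 trees catch fire, 7 burn out
  ...TT
  ....T
  ...FT
  ....F
  .....
Step 4: 1 trees catch fire, 2 burn out
  ...TT
  ....T
  ....F
  .....
  .....

...TT
....T
....F
.....
.....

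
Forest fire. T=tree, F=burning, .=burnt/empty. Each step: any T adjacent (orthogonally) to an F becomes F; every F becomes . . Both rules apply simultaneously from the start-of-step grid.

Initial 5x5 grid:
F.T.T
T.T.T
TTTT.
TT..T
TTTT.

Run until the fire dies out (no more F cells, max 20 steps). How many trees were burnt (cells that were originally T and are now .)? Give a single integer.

Step 1: +1 fires, +1 burnt (F count now 1)
Step 2: +1 fires, +1 burnt (F count now 1)
Step 3: +2 fires, +1 burnt (F count now 2)
Step 4: +3 fires, +2 burnt (F count now 3)
Step 5: +3 fires, +3 burnt (F count now 3)
Step 6: +2 fires, +3 burnt (F count now 2)
Step 7: +1 fires, +2 burnt (F count now 1)
Step 8: +0 fires, +1 burnt (F count now 0)
Fire out after step 8
Initially T: 16, now '.': 22
Total burnt (originally-T cells now '.'): 13

Answer: 13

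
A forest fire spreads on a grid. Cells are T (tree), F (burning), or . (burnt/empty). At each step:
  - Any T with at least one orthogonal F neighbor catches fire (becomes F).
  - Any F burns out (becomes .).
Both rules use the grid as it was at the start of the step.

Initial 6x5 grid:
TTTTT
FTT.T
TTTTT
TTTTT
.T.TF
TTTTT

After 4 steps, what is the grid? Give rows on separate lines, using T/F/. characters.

Step 1: 6 trees catch fire, 2 burn out
  FTTTT
  .FT.T
  FTTTT
  TTTTF
  .T.F.
  TTTTF
Step 2: 7 trees catch fire, 6 burn out
  .FTTT
  ..F.T
  .FTTF
  FTTF.
  .T...
  TTTF.
Step 3: 7 trees catch fire, 7 burn out
  ..FTT
  ....F
  ..FF.
  .FF..
  .T...
  TTF..
Step 4: 4 trees catch fire, 7 burn out
  ...FF
  .....
  .....
  .....
  .F...
  TF...

...FF
.....
.....
.....
.F...
TF...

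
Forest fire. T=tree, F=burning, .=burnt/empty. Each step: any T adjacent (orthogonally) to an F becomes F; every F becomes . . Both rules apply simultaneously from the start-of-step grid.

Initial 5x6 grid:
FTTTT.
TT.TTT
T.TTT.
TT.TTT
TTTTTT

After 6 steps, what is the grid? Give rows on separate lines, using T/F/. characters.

Step 1: 2 trees catch fire, 1 burn out
  .FTTT.
  FT.TTT
  T.TTT.
  TT.TTT
  TTTTTT
Step 2: 3 trees catch fire, 2 burn out
  ..FTT.
  .F.TTT
  F.TTT.
  TT.TTT
  TTTTTT
Step 3: 2 trees catch fire, 3 burn out
  ...FT.
  ...TTT
  ..TTT.
  FT.TTT
  TTTTTT
Step 4: 4 trees catch fire, 2 burn out
  ....F.
  ...FTT
  ..TTT.
  .F.TTT
  FTTTTT
Step 5: 3 trees catch fire, 4 burn out
  ......
  ....FT
  ..TFT.
  ...TTT
  .FTTTT
Step 6: 5 trees catch fire, 3 burn out
  ......
  .....F
  ..F.F.
  ...FTT
  ..FTTT

......
.....F
..F.F.
...FTT
..FTTT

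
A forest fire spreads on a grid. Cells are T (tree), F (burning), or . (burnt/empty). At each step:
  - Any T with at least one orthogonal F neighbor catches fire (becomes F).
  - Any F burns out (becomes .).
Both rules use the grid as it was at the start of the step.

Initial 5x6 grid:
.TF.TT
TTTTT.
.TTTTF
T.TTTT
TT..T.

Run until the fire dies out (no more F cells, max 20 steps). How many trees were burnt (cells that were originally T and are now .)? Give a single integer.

Answer: 17

Derivation:
Step 1: +4 fires, +2 burnt (F count now 4)
Step 2: +6 fires, +4 burnt (F count now 6)
Step 3: +6 fires, +6 burnt (F count now 6)
Step 4: +1 fires, +6 burnt (F count now 1)
Step 5: +0 fires, +1 burnt (F count now 0)
Fire out after step 5
Initially T: 20, now '.': 27
Total burnt (originally-T cells now '.'): 17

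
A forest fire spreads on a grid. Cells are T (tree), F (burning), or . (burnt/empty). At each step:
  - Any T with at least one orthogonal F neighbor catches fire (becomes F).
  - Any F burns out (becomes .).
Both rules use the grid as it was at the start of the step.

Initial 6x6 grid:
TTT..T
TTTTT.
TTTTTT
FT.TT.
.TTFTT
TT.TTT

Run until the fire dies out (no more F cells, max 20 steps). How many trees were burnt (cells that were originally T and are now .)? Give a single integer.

Step 1: +6 fires, +2 burnt (F count now 6)
Step 2: +7 fires, +6 burnt (F count now 7)
Step 3: +7 fires, +7 burnt (F count now 7)
Step 4: +5 fires, +7 burnt (F count now 5)
Step 5: +1 fires, +5 burnt (F count now 1)
Step 6: +0 fires, +1 burnt (F count now 0)
Fire out after step 6
Initially T: 27, now '.': 35
Total burnt (originally-T cells now '.'): 26

Answer: 26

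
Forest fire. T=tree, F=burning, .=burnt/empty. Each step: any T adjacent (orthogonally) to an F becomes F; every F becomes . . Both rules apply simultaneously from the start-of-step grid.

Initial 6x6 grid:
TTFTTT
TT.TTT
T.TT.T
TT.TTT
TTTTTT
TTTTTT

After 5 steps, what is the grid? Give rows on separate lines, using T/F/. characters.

Step 1: 2 trees catch fire, 1 burn out
  TF.FTT
  TT.TTT
  T.TT.T
  TT.TTT
  TTTTTT
  TTTTTT
Step 2: 4 trees catch fire, 2 burn out
  F...FT
  TF.FTT
  T.TT.T
  TT.TTT
  TTTTTT
  TTTTTT
Step 3: 4 trees catch fire, 4 burn out
  .....F
  F...FT
  T.TF.T
  TT.TTT
  TTTTTT
  TTTTTT
Step 4: 4 trees catch fire, 4 burn out
  ......
  .....F
  F.F..T
  TT.FTT
  TTTTTT
  TTTTTT
Step 5: 4 trees catch fire, 4 burn out
  ......
  ......
  .....F
  FT..FT
  TTTFTT
  TTTTTT

......
......
.....F
FT..FT
TTTFTT
TTTTTT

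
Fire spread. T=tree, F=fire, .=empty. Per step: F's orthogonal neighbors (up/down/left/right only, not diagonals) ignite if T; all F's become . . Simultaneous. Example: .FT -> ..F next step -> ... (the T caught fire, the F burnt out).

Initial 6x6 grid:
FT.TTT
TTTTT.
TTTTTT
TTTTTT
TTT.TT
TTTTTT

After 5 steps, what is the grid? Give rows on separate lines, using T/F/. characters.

Step 1: 2 trees catch fire, 1 burn out
  .F.TTT
  FTTTT.
  TTTTTT
  TTTTTT
  TTT.TT
  TTTTTT
Step 2: 2 trees catch fire, 2 burn out
  ...TTT
  .FTTT.
  FTTTTT
  TTTTTT
  TTT.TT
  TTTTTT
Step 3: 3 trees catch fire, 2 burn out
  ...TTT
  ..FTT.
  .FTTTT
  FTTTTT
  TTT.TT
  TTTTTT
Step 4: 4 trees catch fire, 3 burn out
  ...TTT
  ...FT.
  ..FTTT
  .FTTTT
  FTT.TT
  TTTTTT
Step 5: 6 trees catch fire, 4 burn out
  ...FTT
  ....F.
  ...FTT
  ..FTTT
  .FT.TT
  FTTTTT

...FTT
....F.
...FTT
..FTTT
.FT.TT
FTTTTT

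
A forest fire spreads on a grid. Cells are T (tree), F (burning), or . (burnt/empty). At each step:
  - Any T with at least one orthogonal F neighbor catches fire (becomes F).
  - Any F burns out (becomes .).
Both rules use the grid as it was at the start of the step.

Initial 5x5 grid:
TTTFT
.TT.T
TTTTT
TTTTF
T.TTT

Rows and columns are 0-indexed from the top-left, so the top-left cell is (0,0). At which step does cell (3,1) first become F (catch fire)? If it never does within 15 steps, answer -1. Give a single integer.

Step 1: cell (3,1)='T' (+5 fires, +2 burnt)
Step 2: cell (3,1)='T' (+6 fires, +5 burnt)
Step 3: cell (3,1)='F' (+5 fires, +6 burnt)
  -> target ignites at step 3
Step 4: cell (3,1)='.' (+2 fires, +5 burnt)
Step 5: cell (3,1)='.' (+2 fires, +2 burnt)
Step 6: cell (3,1)='.' (+0 fires, +2 burnt)
  fire out at step 6

3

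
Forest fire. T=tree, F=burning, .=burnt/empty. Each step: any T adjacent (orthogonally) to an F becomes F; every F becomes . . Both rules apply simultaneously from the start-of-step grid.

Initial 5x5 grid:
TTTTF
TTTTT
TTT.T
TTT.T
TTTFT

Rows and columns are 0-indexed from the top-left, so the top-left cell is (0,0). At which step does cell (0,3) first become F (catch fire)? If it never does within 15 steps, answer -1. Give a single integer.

Step 1: cell (0,3)='F' (+4 fires, +2 burnt)
  -> target ignites at step 1
Step 2: cell (0,3)='.' (+6 fires, +4 burnt)
Step 3: cell (0,3)='.' (+5 fires, +6 burnt)
Step 4: cell (0,3)='.' (+4 fires, +5 burnt)
Step 5: cell (0,3)='.' (+2 fires, +4 burnt)
Step 6: cell (0,3)='.' (+0 fires, +2 burnt)
  fire out at step 6

1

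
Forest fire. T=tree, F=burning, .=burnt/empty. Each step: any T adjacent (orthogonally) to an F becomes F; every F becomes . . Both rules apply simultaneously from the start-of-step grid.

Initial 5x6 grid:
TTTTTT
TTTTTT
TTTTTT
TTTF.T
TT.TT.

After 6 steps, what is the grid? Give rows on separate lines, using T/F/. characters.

Step 1: 3 trees catch fire, 1 burn out
  TTTTTT
  TTTTTT
  TTTFTT
  TTF..T
  TT.FT.
Step 2: 5 trees catch fire, 3 burn out
  TTTTTT
  TTTFTT
  TTF.FT
  TF...T
  TT..F.
Step 3: 7 trees catch fire, 5 burn out
  TTTFTT
  TTF.FT
  TF...F
  F....T
  TF....
Step 4: 7 trees catch fire, 7 burn out
  TTF.FT
  TF...F
  F.....
  .....F
  F.....
Step 5: 3 trees catch fire, 7 burn out
  TF...F
  F.....
  ......
  ......
  ......
Step 6: 1 trees catch fire, 3 burn out
  F.....
  ......
  ......
  ......
  ......

F.....
......
......
......
......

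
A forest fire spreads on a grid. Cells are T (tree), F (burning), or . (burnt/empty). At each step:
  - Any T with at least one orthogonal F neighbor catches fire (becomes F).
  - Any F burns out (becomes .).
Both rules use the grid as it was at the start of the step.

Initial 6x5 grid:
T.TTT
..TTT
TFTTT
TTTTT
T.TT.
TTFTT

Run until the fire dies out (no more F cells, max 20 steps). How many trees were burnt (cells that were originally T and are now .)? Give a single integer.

Answer: 22

Derivation:
Step 1: +6 fires, +2 burnt (F count now 6)
Step 2: +7 fires, +6 burnt (F count now 7)
Step 3: +5 fires, +7 burnt (F count now 5)
Step 4: +3 fires, +5 burnt (F count now 3)
Step 5: +1 fires, +3 burnt (F count now 1)
Step 6: +0 fires, +1 burnt (F count now 0)
Fire out after step 6
Initially T: 23, now '.': 29
Total burnt (originally-T cells now '.'): 22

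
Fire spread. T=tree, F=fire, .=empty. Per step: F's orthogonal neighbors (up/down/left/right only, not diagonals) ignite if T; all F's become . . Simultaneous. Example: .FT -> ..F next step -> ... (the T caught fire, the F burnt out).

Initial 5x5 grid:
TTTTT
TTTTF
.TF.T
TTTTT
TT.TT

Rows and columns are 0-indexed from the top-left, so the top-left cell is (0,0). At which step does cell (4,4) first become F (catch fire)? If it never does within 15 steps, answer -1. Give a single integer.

Step 1: cell (4,4)='T' (+6 fires, +2 burnt)
Step 2: cell (4,4)='T' (+6 fires, +6 burnt)
Step 3: cell (4,4)='F' (+6 fires, +6 burnt)
  -> target ignites at step 3
Step 4: cell (4,4)='.' (+2 fires, +6 burnt)
Step 5: cell (4,4)='.' (+0 fires, +2 burnt)
  fire out at step 5

3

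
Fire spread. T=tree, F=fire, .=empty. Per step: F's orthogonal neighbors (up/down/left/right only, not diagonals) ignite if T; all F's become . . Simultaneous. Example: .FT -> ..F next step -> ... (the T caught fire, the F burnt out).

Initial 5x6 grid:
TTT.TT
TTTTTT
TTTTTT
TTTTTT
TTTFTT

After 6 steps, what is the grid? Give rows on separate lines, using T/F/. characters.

Step 1: 3 trees catch fire, 1 burn out
  TTT.TT
  TTTTTT
  TTTTTT
  TTTFTT
  TTF.FT
Step 2: 5 trees catch fire, 3 burn out
  TTT.TT
  TTTTTT
  TTTFTT
  TTF.FT
  TF...F
Step 3: 6 trees catch fire, 5 burn out
  TTT.TT
  TTTFTT
  TTF.FT
  TF...F
  F.....
Step 4: 5 trees catch fire, 6 burn out
  TTT.TT
  TTF.FT
  TF...F
  F.....
  ......
Step 5: 5 trees catch fire, 5 burn out
  TTF.FT
  TF...F
  F.....
  ......
  ......
Step 6: 3 trees catch fire, 5 burn out
  TF...F
  F.....
  ......
  ......
  ......

TF...F
F.....
......
......
......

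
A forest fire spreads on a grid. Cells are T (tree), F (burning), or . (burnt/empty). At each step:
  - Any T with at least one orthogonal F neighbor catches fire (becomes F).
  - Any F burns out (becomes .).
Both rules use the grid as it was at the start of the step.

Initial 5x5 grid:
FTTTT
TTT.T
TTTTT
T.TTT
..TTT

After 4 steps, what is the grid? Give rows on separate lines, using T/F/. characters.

Step 1: 2 trees catch fire, 1 burn out
  .FTTT
  FTT.T
  TTTTT
  T.TTT
  ..TTT
Step 2: 3 trees catch fire, 2 burn out
  ..FTT
  .FT.T
  FTTTT
  T.TTT
  ..TTT
Step 3: 4 trees catch fire, 3 burn out
  ...FT
  ..F.T
  .FTTT
  F.TTT
  ..TTT
Step 4: 2 trees catch fire, 4 burn out
  ....F
  ....T
  ..FTT
  ..TTT
  ..TTT

....F
....T
..FTT
..TTT
..TTT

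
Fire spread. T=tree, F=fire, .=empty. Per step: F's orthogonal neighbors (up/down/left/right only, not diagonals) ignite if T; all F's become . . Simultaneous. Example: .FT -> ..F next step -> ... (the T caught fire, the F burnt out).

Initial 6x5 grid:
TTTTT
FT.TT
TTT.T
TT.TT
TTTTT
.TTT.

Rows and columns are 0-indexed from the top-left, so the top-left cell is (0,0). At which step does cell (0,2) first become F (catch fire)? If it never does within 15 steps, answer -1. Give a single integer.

Step 1: cell (0,2)='T' (+3 fires, +1 burnt)
Step 2: cell (0,2)='T' (+3 fires, +3 burnt)
Step 3: cell (0,2)='F' (+4 fires, +3 burnt)
  -> target ignites at step 3
Step 4: cell (0,2)='.' (+2 fires, +4 burnt)
Step 5: cell (0,2)='.' (+4 fires, +2 burnt)
Step 6: cell (0,2)='.' (+3 fires, +4 burnt)
Step 7: cell (0,2)='.' (+4 fires, +3 burnt)
Step 8: cell (0,2)='.' (+1 fires, +4 burnt)
Step 9: cell (0,2)='.' (+0 fires, +1 burnt)
  fire out at step 9

3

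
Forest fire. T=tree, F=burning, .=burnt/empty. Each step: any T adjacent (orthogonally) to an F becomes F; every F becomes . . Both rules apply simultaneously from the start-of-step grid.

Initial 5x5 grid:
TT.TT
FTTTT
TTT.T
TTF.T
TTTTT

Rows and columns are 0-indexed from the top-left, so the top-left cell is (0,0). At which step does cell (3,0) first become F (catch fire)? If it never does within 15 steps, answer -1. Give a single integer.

Step 1: cell (3,0)='T' (+6 fires, +2 burnt)
Step 2: cell (3,0)='F' (+6 fires, +6 burnt)
  -> target ignites at step 2
Step 3: cell (3,0)='.' (+3 fires, +6 burnt)
Step 4: cell (3,0)='.' (+3 fires, +3 burnt)
Step 5: cell (3,0)='.' (+2 fires, +3 burnt)
Step 6: cell (3,0)='.' (+0 fires, +2 burnt)
  fire out at step 6

2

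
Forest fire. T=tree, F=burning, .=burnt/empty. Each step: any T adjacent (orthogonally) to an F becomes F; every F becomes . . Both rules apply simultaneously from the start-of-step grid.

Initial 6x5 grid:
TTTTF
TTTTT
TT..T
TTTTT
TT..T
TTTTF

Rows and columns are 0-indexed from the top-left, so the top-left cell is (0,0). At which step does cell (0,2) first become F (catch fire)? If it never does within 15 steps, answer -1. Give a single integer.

Step 1: cell (0,2)='T' (+4 fires, +2 burnt)
Step 2: cell (0,2)='F' (+5 fires, +4 burnt)
  -> target ignites at step 2
Step 3: cell (0,2)='.' (+4 fires, +5 burnt)
Step 4: cell (0,2)='.' (+5 fires, +4 burnt)
Step 5: cell (0,2)='.' (+4 fires, +5 burnt)
Step 6: cell (0,2)='.' (+2 fires, +4 burnt)
Step 7: cell (0,2)='.' (+0 fires, +2 burnt)
  fire out at step 7

2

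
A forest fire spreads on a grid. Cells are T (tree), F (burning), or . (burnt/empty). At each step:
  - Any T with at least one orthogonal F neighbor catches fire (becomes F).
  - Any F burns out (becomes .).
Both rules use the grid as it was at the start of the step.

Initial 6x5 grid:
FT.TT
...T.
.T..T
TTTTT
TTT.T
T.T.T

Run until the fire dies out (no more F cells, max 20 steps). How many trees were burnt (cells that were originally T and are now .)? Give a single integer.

Step 1: +1 fires, +1 burnt (F count now 1)
Step 2: +0 fires, +1 burnt (F count now 0)
Fire out after step 2
Initially T: 18, now '.': 13
Total burnt (originally-T cells now '.'): 1

Answer: 1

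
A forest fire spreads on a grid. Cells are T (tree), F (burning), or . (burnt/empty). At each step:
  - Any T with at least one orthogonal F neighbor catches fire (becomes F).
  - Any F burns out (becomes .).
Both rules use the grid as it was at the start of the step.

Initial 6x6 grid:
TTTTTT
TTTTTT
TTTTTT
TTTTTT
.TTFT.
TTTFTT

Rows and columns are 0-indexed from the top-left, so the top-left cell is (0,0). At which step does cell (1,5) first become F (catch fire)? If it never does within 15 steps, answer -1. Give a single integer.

Step 1: cell (1,5)='T' (+5 fires, +2 burnt)
Step 2: cell (1,5)='T' (+6 fires, +5 burnt)
Step 3: cell (1,5)='T' (+6 fires, +6 burnt)
Step 4: cell (1,5)='T' (+6 fires, +6 burnt)
Step 5: cell (1,5)='F' (+5 fires, +6 burnt)
  -> target ignites at step 5
Step 6: cell (1,5)='.' (+3 fires, +5 burnt)
Step 7: cell (1,5)='.' (+1 fires, +3 burnt)
Step 8: cell (1,5)='.' (+0 fires, +1 burnt)
  fire out at step 8

5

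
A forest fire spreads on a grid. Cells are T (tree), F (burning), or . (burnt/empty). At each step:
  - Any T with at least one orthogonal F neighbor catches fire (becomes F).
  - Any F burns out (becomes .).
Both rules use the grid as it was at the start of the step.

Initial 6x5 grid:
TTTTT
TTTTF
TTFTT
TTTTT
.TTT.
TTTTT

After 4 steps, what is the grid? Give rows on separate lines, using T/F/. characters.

Step 1: 7 trees catch fire, 2 burn out
  TTTTF
  TTFF.
  TF.FF
  TTFTT
  .TTT.
  TTTTT
Step 2: 8 trees catch fire, 7 burn out
  TTFF.
  TF...
  F....
  TF.FF
  .TFT.
  TTTTT
Step 3: 6 trees catch fire, 8 burn out
  TF...
  F....
  .....
  F....
  .F.F.
  TTFTT
Step 4: 3 trees catch fire, 6 burn out
  F....
  .....
  .....
  .....
  .....
  TF.FT

F....
.....
.....
.....
.....
TF.FT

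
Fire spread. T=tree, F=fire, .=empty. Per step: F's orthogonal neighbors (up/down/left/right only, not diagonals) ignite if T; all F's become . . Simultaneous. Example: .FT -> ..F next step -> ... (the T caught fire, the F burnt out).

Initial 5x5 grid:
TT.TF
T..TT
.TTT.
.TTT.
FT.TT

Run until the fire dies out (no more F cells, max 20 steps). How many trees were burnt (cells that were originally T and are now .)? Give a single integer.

Step 1: +3 fires, +2 burnt (F count now 3)
Step 2: +2 fires, +3 burnt (F count now 2)
Step 3: +3 fires, +2 burnt (F count now 3)
Step 4: +2 fires, +3 burnt (F count now 2)
Step 5: +1 fires, +2 burnt (F count now 1)
Step 6: +1 fires, +1 burnt (F count now 1)
Step 7: +0 fires, +1 burnt (F count now 0)
Fire out after step 7
Initially T: 15, now '.': 22
Total burnt (originally-T cells now '.'): 12

Answer: 12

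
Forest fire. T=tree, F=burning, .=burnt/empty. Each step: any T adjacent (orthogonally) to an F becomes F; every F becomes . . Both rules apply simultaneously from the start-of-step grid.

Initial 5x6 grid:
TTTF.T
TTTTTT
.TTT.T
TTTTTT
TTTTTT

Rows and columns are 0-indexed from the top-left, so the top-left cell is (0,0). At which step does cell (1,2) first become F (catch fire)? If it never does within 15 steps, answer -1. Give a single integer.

Step 1: cell (1,2)='T' (+2 fires, +1 burnt)
Step 2: cell (1,2)='F' (+4 fires, +2 burnt)
  -> target ignites at step 2
Step 3: cell (1,2)='.' (+5 fires, +4 burnt)
Step 4: cell (1,2)='.' (+7 fires, +5 burnt)
Step 5: cell (1,2)='.' (+4 fires, +7 burnt)
Step 6: cell (1,2)='.' (+3 fires, +4 burnt)
Step 7: cell (1,2)='.' (+1 fires, +3 burnt)
Step 8: cell (1,2)='.' (+0 fires, +1 burnt)
  fire out at step 8

2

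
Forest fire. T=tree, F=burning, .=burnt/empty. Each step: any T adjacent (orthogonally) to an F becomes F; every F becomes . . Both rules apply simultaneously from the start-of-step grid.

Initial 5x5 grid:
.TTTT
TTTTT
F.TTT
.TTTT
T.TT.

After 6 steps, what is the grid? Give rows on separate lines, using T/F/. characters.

Step 1: 1 trees catch fire, 1 burn out
  .TTTT
  FTTTT
  ..TTT
  .TTTT
  T.TT.
Step 2: 1 trees catch fire, 1 burn out
  .TTTT
  .FTTT
  ..TTT
  .TTTT
  T.TT.
Step 3: 2 trees catch fire, 1 burn out
  .FTTT
  ..FTT
  ..TTT
  .TTTT
  T.TT.
Step 4: 3 trees catch fire, 2 burn out
  ..FTT
  ...FT
  ..FTT
  .TTTT
  T.TT.
Step 5: 4 trees catch fire, 3 burn out
  ...FT
  ....F
  ...FT
  .TFTT
  T.TT.
Step 6: 5 trees catch fire, 4 burn out
  ....F
  .....
  ....F
  .F.FT
  T.FT.

....F
.....
....F
.F.FT
T.FT.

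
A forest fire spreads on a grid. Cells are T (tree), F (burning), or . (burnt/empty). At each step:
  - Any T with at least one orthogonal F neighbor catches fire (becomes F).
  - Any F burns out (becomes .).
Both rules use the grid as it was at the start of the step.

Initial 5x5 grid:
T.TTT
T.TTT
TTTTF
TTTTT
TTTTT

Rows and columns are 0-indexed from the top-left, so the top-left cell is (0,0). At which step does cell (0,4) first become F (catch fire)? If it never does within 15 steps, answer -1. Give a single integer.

Step 1: cell (0,4)='T' (+3 fires, +1 burnt)
Step 2: cell (0,4)='F' (+5 fires, +3 burnt)
  -> target ignites at step 2
Step 3: cell (0,4)='.' (+5 fires, +5 burnt)
Step 4: cell (0,4)='.' (+4 fires, +5 burnt)
Step 5: cell (0,4)='.' (+3 fires, +4 burnt)
Step 6: cell (0,4)='.' (+2 fires, +3 burnt)
Step 7: cell (0,4)='.' (+0 fires, +2 burnt)
  fire out at step 7

2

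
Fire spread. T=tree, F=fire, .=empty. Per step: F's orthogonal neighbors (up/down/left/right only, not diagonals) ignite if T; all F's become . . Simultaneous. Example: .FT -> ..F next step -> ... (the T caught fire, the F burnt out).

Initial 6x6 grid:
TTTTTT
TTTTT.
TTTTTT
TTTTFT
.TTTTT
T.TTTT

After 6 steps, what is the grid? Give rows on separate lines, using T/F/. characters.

Step 1: 4 trees catch fire, 1 burn out
  TTTTTT
  TTTTT.
  TTTTFT
  TTTF.F
  .TTTFT
  T.TTTT
Step 2: 7 trees catch fire, 4 burn out
  TTTTTT
  TTTTF.
  TTTF.F
  TTF...
  .TTF.F
  T.TTFT
Step 3: 7 trees catch fire, 7 burn out
  TTTTFT
  TTTF..
  TTF...
  TF....
  .TF...
  T.TF.F
Step 4: 7 trees catch fire, 7 burn out
  TTTF.F
  TTF...
  TF....
  F.....
  .F....
  T.F...
Step 5: 3 trees catch fire, 7 burn out
  TTF...
  TF....
  F.....
  ......
  ......
  T.....
Step 6: 2 trees catch fire, 3 burn out
  TF....
  F.....
  ......
  ......
  ......
  T.....

TF....
F.....
......
......
......
T.....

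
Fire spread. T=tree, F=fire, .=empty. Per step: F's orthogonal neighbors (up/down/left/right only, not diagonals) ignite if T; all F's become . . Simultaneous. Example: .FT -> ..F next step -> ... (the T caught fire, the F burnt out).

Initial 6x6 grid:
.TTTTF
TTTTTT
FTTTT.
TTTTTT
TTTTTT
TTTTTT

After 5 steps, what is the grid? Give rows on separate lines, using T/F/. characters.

Step 1: 5 trees catch fire, 2 burn out
  .TTTF.
  FTTTTF
  .FTTT.
  FTTTTT
  TTTTTT
  TTTTTT
Step 2: 6 trees catch fire, 5 burn out
  .TTF..
  .FTTF.
  ..FTT.
  .FTTTT
  FTTTTT
  TTTTTT
Step 3: 9 trees catch fire, 6 burn out
  .FF...
  ..FF..
  ...FF.
  ..FTTT
  .FTTTT
  FTTTTT
Step 4: 4 trees catch fire, 9 burn out
  ......
  ......
  ......
  ...FFT
  ..FTTT
  .FTTTT
Step 5: 4 trees catch fire, 4 burn out
  ......
  ......
  ......
  .....F
  ...FFT
  ..FTTT

......
......
......
.....F
...FFT
..FTTT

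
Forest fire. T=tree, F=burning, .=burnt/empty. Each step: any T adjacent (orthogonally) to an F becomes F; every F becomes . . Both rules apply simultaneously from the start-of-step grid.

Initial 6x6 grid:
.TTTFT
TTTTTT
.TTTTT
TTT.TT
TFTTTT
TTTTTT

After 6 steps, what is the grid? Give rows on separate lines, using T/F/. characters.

Step 1: 7 trees catch fire, 2 burn out
  .TTF.F
  TTTTFT
  .TTTTT
  TFT.TT
  F.FTTT
  TFTTTT
Step 2: 10 trees catch fire, 7 burn out
  .TF...
  TTTF.F
  .FTTFT
  F.F.TT
  ...FTT
  F.FTTT
Step 3: 9 trees catch fire, 10 burn out
  .F....
  TFF...
  ..FF.F
  ....FT
  ....FT
  ...FTT
Step 4: 4 trees catch fire, 9 burn out
  ......
  F.....
  ......
  .....F
  .....F
  ....FT
Step 5: 1 trees catch fire, 4 burn out
  ......
  ......
  ......
  ......
  ......
  .....F
Step 6: 0 trees catch fire, 1 burn out
  ......
  ......
  ......
  ......
  ......
  ......

......
......
......
......
......
......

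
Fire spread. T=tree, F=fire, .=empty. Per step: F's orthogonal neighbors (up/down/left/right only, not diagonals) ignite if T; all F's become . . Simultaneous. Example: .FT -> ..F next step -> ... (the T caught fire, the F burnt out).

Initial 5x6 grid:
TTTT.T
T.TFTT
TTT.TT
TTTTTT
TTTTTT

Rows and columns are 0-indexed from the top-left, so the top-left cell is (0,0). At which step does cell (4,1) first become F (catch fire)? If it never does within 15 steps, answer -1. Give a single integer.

Step 1: cell (4,1)='T' (+3 fires, +1 burnt)
Step 2: cell (4,1)='T' (+4 fires, +3 burnt)
Step 3: cell (4,1)='T' (+6 fires, +4 burnt)
Step 4: cell (4,1)='T' (+7 fires, +6 burnt)
Step 5: cell (4,1)='F' (+5 fires, +7 burnt)
  -> target ignites at step 5
Step 6: cell (4,1)='.' (+1 fires, +5 burnt)
Step 7: cell (4,1)='.' (+0 fires, +1 burnt)
  fire out at step 7

5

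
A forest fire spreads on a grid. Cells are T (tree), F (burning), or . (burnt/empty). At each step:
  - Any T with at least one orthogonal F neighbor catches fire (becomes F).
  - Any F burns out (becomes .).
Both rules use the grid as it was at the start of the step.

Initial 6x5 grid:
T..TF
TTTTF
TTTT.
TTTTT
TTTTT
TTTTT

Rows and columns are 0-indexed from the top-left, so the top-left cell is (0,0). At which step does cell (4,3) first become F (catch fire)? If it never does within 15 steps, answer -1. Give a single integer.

Step 1: cell (4,3)='T' (+2 fires, +2 burnt)
Step 2: cell (4,3)='T' (+2 fires, +2 burnt)
Step 3: cell (4,3)='T' (+3 fires, +2 burnt)
Step 4: cell (4,3)='F' (+5 fires, +3 burnt)
  -> target ignites at step 4
Step 5: cell (4,3)='.' (+6 fires, +5 burnt)
Step 6: cell (4,3)='.' (+4 fires, +6 burnt)
Step 7: cell (4,3)='.' (+2 fires, +4 burnt)
Step 8: cell (4,3)='.' (+1 fires, +2 burnt)
Step 9: cell (4,3)='.' (+0 fires, +1 burnt)
  fire out at step 9

4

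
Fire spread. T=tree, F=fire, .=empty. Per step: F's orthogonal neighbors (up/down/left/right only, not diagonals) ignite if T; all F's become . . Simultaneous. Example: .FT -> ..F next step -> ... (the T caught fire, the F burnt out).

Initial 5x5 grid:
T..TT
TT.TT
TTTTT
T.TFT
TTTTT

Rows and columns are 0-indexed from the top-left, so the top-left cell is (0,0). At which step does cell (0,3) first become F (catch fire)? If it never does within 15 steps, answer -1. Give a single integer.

Step 1: cell (0,3)='T' (+4 fires, +1 burnt)
Step 2: cell (0,3)='T' (+5 fires, +4 burnt)
Step 3: cell (0,3)='F' (+4 fires, +5 burnt)
  -> target ignites at step 3
Step 4: cell (0,3)='.' (+4 fires, +4 burnt)
Step 5: cell (0,3)='.' (+2 fires, +4 burnt)
Step 6: cell (0,3)='.' (+1 fires, +2 burnt)
Step 7: cell (0,3)='.' (+0 fires, +1 burnt)
  fire out at step 7

3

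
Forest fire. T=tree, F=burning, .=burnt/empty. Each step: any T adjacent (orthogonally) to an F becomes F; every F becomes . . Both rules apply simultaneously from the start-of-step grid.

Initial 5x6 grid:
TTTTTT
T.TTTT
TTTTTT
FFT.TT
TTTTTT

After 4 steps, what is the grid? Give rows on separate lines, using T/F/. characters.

Step 1: 5 trees catch fire, 2 burn out
  TTTTTT
  T.TTTT
  FFTTTT
  ..F.TT
  FFTTTT
Step 2: 3 trees catch fire, 5 burn out
  TTTTTT
  F.TTTT
  ..FTTT
  ....TT
  ..FTTT
Step 3: 4 trees catch fire, 3 burn out
  FTTTTT
  ..FTTT
  ...FTT
  ....TT
  ...FTT
Step 4: 5 trees catch fire, 4 burn out
  .FFTTT
  ...FTT
  ....FT
  ....TT
  ....FT

.FFTTT
...FTT
....FT
....TT
....FT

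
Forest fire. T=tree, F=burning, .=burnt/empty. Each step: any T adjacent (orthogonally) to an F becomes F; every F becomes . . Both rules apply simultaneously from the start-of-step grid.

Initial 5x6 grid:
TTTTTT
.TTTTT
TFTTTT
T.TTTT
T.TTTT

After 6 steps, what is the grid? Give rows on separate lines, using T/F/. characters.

Step 1: 3 trees catch fire, 1 burn out
  TTTTTT
  .FTTTT
  F.FTTT
  T.TTTT
  T.TTTT
Step 2: 5 trees catch fire, 3 burn out
  TFTTTT
  ..FTTT
  ...FTT
  F.FTTT
  T.TTTT
Step 3: 7 trees catch fire, 5 burn out
  F.FTTT
  ...FTT
  ....FT
  ...FTT
  F.FTTT
Step 4: 5 trees catch fire, 7 burn out
  ...FTT
  ....FT
  .....F
  ....FT
  ...FTT
Step 5: 4 trees catch fire, 5 burn out
  ....FT
  .....F
  ......
  .....F
  ....FT
Step 6: 2 trees catch fire, 4 burn out
  .....F
  ......
  ......
  ......
  .....F

.....F
......
......
......
.....F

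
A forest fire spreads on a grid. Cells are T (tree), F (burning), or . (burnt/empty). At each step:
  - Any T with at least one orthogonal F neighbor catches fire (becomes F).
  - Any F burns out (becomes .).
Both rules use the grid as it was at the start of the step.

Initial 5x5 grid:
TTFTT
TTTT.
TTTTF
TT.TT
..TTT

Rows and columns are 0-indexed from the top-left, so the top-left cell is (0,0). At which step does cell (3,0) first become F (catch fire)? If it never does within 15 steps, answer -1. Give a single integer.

Step 1: cell (3,0)='T' (+5 fires, +2 burnt)
Step 2: cell (3,0)='T' (+7 fires, +5 burnt)
Step 3: cell (3,0)='T' (+3 fires, +7 burnt)
Step 4: cell (3,0)='T' (+3 fires, +3 burnt)
Step 5: cell (3,0)='F' (+1 fires, +3 burnt)
  -> target ignites at step 5
Step 6: cell (3,0)='.' (+0 fires, +1 burnt)
  fire out at step 6

5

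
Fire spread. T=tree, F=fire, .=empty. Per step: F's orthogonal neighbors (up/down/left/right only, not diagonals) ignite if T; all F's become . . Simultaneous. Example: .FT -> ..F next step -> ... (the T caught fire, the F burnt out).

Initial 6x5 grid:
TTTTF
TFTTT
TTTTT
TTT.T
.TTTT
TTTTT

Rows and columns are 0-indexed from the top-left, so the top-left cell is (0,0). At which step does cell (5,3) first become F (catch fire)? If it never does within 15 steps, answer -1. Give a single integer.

Step 1: cell (5,3)='T' (+6 fires, +2 burnt)
Step 2: cell (5,3)='T' (+7 fires, +6 burnt)
Step 3: cell (5,3)='T' (+5 fires, +7 burnt)
Step 4: cell (5,3)='T' (+3 fires, +5 burnt)
Step 5: cell (5,3)='T' (+4 fires, +3 burnt)
Step 6: cell (5,3)='F' (+1 fires, +4 burnt)
  -> target ignites at step 6
Step 7: cell (5,3)='.' (+0 fires, +1 burnt)
  fire out at step 7

6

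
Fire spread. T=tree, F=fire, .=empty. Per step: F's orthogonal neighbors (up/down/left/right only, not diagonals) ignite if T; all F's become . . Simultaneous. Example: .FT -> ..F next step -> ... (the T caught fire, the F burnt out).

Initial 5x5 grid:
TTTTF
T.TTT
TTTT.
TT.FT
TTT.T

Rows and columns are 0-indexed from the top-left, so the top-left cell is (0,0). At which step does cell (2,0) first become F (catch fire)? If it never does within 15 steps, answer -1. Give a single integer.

Step 1: cell (2,0)='T' (+4 fires, +2 burnt)
Step 2: cell (2,0)='T' (+4 fires, +4 burnt)
Step 3: cell (2,0)='T' (+3 fires, +4 burnt)
Step 4: cell (2,0)='F' (+3 fires, +3 burnt)
  -> target ignites at step 4
Step 5: cell (2,0)='.' (+3 fires, +3 burnt)
Step 6: cell (2,0)='.' (+2 fires, +3 burnt)
Step 7: cell (2,0)='.' (+0 fires, +2 burnt)
  fire out at step 7

4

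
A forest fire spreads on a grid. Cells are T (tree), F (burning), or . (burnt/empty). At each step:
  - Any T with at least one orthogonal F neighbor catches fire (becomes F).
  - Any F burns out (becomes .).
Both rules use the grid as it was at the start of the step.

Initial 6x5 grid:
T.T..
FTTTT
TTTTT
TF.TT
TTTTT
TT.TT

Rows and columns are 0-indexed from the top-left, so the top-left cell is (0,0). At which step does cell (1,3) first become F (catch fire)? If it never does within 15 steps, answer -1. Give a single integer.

Step 1: cell (1,3)='T' (+6 fires, +2 burnt)
Step 2: cell (1,3)='T' (+5 fires, +6 burnt)
Step 3: cell (1,3)='F' (+5 fires, +5 burnt)
  -> target ignites at step 3
Step 4: cell (1,3)='.' (+5 fires, +5 burnt)
Step 5: cell (1,3)='.' (+2 fires, +5 burnt)
Step 6: cell (1,3)='.' (+0 fires, +2 burnt)
  fire out at step 6

3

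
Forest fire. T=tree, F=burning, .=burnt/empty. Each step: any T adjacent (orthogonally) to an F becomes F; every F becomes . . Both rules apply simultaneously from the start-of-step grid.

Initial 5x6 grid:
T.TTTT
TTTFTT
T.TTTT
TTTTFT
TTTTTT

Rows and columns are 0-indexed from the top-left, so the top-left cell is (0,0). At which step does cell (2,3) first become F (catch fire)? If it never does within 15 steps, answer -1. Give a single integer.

Step 1: cell (2,3)='F' (+8 fires, +2 burnt)
  -> target ignites at step 1
Step 2: cell (2,3)='.' (+9 fires, +8 burnt)
Step 3: cell (2,3)='.' (+4 fires, +9 burnt)
Step 4: cell (2,3)='.' (+4 fires, +4 burnt)
Step 5: cell (2,3)='.' (+1 fires, +4 burnt)
Step 6: cell (2,3)='.' (+0 fires, +1 burnt)
  fire out at step 6

1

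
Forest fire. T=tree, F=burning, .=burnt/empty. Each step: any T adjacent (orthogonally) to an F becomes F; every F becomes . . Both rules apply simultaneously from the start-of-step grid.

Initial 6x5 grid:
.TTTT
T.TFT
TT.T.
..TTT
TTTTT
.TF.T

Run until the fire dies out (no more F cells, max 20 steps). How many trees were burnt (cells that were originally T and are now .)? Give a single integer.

Step 1: +6 fires, +2 burnt (F count now 6)
Step 2: +6 fires, +6 burnt (F count now 6)
Step 3: +4 fires, +6 burnt (F count now 4)
Step 4: +1 fires, +4 burnt (F count now 1)
Step 5: +0 fires, +1 burnt (F count now 0)
Fire out after step 5
Initially T: 20, now '.': 27
Total burnt (originally-T cells now '.'): 17

Answer: 17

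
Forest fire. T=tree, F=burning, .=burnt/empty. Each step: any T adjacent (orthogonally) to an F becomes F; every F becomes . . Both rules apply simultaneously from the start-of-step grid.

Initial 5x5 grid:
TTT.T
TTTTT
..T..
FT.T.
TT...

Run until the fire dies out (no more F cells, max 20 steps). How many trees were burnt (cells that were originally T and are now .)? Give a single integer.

Step 1: +2 fires, +1 burnt (F count now 2)
Step 2: +1 fires, +2 burnt (F count now 1)
Step 3: +0 fires, +1 burnt (F count now 0)
Fire out after step 3
Initially T: 14, now '.': 14
Total burnt (originally-T cells now '.'): 3

Answer: 3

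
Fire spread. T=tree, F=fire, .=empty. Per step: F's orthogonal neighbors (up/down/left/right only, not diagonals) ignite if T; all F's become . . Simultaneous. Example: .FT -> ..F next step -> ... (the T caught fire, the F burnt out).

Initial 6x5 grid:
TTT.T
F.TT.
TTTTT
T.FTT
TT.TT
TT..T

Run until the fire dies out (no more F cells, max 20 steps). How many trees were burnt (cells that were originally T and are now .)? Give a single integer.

Answer: 20

Derivation:
Step 1: +4 fires, +2 burnt (F count now 4)
Step 2: +7 fires, +4 burnt (F count now 7)
Step 3: +5 fires, +7 burnt (F count now 5)
Step 4: +3 fires, +5 burnt (F count now 3)
Step 5: +1 fires, +3 burnt (F count now 1)
Step 6: +0 fires, +1 burnt (F count now 0)
Fire out after step 6
Initially T: 21, now '.': 29
Total burnt (originally-T cells now '.'): 20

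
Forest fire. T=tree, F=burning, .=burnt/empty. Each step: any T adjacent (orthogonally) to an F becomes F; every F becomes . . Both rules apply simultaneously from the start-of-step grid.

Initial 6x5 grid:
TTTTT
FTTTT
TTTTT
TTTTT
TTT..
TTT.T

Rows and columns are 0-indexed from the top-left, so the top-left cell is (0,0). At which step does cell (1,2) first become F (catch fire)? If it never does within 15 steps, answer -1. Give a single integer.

Step 1: cell (1,2)='T' (+3 fires, +1 burnt)
Step 2: cell (1,2)='F' (+4 fires, +3 burnt)
  -> target ignites at step 2
Step 3: cell (1,2)='.' (+5 fires, +4 burnt)
Step 4: cell (1,2)='.' (+6 fires, +5 burnt)
Step 5: cell (1,2)='.' (+5 fires, +6 burnt)
Step 6: cell (1,2)='.' (+2 fires, +5 burnt)
Step 7: cell (1,2)='.' (+0 fires, +2 burnt)
  fire out at step 7

2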